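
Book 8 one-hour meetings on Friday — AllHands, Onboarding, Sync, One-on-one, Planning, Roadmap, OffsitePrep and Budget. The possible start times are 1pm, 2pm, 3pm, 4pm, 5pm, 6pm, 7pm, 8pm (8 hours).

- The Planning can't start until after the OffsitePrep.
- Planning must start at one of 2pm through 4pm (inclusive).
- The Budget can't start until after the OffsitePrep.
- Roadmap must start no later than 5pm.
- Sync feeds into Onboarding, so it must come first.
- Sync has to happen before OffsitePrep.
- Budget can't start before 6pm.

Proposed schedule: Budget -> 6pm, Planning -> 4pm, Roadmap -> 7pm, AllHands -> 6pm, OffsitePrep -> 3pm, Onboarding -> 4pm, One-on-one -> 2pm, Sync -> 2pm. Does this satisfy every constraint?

No — it violates: Roadmap must start no later than 5pm

Planning must start at one of 2pm through 4pm (inclusive) — holds.
Budget can't start before 6pm — holds.
Roadmap must start no later than 5pm — violated.
The Planning can't start until after the OffsitePrep — holds.
Sync has to happen before OffsitePrep — holds.
Sync feeds into Onboarding, so it must come first — holds.
The Budget can't start until after the OffsitePrep — holds.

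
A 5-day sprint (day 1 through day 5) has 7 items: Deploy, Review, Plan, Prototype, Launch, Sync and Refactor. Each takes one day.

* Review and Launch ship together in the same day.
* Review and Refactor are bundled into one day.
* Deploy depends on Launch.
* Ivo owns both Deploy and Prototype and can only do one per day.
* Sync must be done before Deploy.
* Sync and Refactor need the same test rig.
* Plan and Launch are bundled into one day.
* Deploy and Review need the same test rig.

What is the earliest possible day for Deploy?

day 3

Precedence pushes Deploy to at least day 2.
Deploy at day 3 is achievable: Launch=day 1; Sync=day 2; Refactor=day 1; Prototype=day 1; Deploy=day 3; Plan=day 1; Review=day 1.
Nothing earlier works — the conflict constraints rule out every day before day 3.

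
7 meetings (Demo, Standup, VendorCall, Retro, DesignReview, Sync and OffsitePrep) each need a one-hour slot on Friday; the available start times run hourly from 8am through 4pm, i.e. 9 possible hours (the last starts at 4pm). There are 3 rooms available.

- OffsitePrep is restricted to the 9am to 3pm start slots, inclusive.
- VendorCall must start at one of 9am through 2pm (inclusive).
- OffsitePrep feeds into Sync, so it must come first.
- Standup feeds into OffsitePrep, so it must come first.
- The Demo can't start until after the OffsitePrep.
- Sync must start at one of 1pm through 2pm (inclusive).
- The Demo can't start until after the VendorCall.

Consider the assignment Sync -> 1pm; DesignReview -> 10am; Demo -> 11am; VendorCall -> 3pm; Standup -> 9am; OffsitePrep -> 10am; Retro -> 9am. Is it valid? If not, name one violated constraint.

No. VendorCall must start at one of 9am through 2pm (inclusive) is not satisfied.

VendorCall must start at one of 9am through 2pm (inclusive) — violated.
The Demo can't start until after the OffsitePrep — holds.
Sync must start at one of 1pm through 2pm (inclusive) — holds.
Standup feeds into OffsitePrep, so it must come first — holds.
There are 3 rooms available — holds.
OffsitePrep is restricted to the 9am to 3pm start slots, inclusive — holds.
The Demo can't start until after the VendorCall — violated.
OffsitePrep feeds into Sync, so it must come first — holds.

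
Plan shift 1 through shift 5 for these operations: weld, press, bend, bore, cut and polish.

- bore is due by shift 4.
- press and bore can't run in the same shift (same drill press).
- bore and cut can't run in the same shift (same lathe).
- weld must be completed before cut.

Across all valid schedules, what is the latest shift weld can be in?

Downstream work caps weld at shift 4.
weld at shift 4 is achievable: weld -> shift 4, press -> shift 2, bend -> shift 1, bore -> shift 1, polish -> shift 1, cut -> shift 5.

shift 4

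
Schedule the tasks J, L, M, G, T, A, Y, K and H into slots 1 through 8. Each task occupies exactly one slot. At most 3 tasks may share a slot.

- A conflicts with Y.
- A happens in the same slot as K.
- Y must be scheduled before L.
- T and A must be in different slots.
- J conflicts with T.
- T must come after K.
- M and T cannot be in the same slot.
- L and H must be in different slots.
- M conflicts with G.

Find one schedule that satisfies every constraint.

L in 2; K in 2; A in 2; M in 1; Y in 1; G in 3; J in 1; H in 3; T in 3

Checking: K(2) before T(3); Y(1) before L(2); A(2) != Y(1); T(3) != A(2); M(1) != T(3); M(1) != G(3); J(1) != T(3); L(2) != H(3); A = K = 2; max 3 per slot (cap 3).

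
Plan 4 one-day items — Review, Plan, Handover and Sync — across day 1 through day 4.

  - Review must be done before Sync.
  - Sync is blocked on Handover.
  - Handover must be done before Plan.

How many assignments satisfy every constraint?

31

Splitting on Review: it can be day 1 (14), day 2 (11), day 3 (6). Listing each branch's schedules as (Plan, Handover, Sync) by day number:
Review=day 1: (2,1,2) (2,1,3) (2,1,4) (3,1,2) (3,1,3) (3,1,4) (3,2,3) (3,2,4) (4,1,2) (4,1,3) (4,1,4) (4,2,3) (4,2,4) (4,3,4) — 14.
Review=day 2: (2,1,3) (2,1,4) (3,1,3) (3,1,4) (3,2,3) (3,2,4) (4,1,3) (4,1,4) (4,2,3) (4,2,4) (4,3,4) — 11.
Review=day 3: (2,1,4) (3,1,4) (3,2,4) (4,1,4) (4,2,4) (4,3,4) — 6.
Summing: 14 + 11 + 6 = 31.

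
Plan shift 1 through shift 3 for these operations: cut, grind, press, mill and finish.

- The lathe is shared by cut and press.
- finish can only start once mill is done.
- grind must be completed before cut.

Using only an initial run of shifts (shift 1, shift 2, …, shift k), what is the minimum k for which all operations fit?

The precedence chain requires at least 2 distinct shifts.
2 works (last occupied shift: shift 2): for example cut -> shift 2, mill -> shift 1, grind -> shift 1, press -> shift 1, finish -> shift 2.

2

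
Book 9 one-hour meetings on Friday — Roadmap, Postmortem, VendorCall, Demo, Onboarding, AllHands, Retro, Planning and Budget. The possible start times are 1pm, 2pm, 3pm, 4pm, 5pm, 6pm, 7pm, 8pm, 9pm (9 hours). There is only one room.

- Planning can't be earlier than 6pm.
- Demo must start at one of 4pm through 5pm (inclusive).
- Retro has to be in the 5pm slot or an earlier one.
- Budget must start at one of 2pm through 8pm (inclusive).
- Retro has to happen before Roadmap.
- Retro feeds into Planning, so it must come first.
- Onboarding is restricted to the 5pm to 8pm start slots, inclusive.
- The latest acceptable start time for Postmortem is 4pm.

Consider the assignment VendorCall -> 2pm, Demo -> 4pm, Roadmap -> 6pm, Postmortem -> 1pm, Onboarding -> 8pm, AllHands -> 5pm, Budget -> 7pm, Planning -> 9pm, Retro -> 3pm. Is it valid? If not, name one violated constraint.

Yes, all constraints hold

Onboarding is restricted to the 5pm to 8pm start slots, inclusive — holds.
Retro feeds into Planning, so it must come first — holds.
The latest acceptable start time for Postmortem is 4pm — holds.
Demo must start at one of 4pm through 5pm (inclusive) — holds.
Budget must start at one of 2pm through 8pm (inclusive) — holds.
Retro has to be in the 5pm slot or an earlier one — holds.
There is only one room — holds.
Retro has to happen before Roadmap — holds.
Planning can't be earlier than 6pm — holds.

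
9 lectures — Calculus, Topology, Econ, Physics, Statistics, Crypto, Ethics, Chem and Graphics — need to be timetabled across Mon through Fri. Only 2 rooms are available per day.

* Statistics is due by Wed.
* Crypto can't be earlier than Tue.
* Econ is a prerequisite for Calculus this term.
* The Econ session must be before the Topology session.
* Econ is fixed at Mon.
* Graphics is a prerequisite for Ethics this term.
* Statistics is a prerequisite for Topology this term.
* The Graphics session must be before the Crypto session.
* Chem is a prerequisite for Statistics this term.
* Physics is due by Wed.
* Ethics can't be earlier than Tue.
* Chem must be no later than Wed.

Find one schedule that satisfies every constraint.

Ethics -> Thu, Topology -> Wed, Econ -> Mon, Calculus -> Fri, Chem -> Mon, Statistics -> Tue, Crypto -> Thu, Graphics -> Wed, Physics -> Tue

Checking: Statistics(Tue) before Topology(Wed); Chem(Mon) before Statistics(Tue); Econ(Mon) before Topology(Wed); Econ(Mon) before Calculus(Fri); Graphics(Wed) before Ethics(Thu); Graphics(Wed) before Crypto(Thu); Ethics=Thu in [Tue,Fri]; Chem=Mon in [Mon,Wed]; Physics=Tue in [Mon,Wed]; Statistics=Tue in [Mon,Wed]; Econ=Mon in [Mon,Mon]; Crypto=Thu in [Tue,Fri]; max 2 per day (cap 2).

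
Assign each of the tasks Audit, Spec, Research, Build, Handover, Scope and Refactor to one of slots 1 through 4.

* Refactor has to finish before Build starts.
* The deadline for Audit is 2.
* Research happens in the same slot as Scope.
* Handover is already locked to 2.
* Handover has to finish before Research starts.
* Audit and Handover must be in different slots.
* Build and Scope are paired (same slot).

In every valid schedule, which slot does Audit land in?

1

Audit's window is 1–2.
Handover is fixed at 2, and Audit can't share a slot with Handover.
So Audit must be 1.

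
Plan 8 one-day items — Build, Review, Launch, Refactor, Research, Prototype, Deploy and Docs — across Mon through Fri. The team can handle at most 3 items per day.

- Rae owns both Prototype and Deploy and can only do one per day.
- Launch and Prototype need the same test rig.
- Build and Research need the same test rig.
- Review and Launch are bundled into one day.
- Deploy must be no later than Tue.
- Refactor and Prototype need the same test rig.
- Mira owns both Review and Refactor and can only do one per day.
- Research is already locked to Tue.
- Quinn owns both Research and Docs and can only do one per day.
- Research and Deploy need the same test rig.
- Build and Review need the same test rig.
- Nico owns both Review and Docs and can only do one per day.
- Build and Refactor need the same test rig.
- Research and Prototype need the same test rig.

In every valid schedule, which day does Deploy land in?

Mon

Deploy's window is Mon–Tue.
Research is fixed at Tue, and Deploy can't share a day with Research.
So Deploy must be Mon.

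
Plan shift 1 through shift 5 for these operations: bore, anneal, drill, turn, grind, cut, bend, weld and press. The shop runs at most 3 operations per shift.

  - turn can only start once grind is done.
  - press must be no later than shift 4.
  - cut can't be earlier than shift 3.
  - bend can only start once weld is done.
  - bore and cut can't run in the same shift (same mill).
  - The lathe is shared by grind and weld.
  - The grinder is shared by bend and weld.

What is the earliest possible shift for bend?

Precedence pushes bend to at least shift 2.
bend at shift 2 is achievable: turn -> shift 3, grind -> shift 2, cut -> shift 3, anneal -> shift 2, drill -> shift 3, press -> shift 1, bend -> shift 2, bore -> shift 1, weld -> shift 1.

shift 2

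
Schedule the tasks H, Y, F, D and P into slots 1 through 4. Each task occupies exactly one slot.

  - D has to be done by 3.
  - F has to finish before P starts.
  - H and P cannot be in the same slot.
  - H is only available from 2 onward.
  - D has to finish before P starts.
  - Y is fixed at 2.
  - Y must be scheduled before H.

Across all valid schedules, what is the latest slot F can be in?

3

Downstream work caps F at 3.
F at 3 is achievable: D in 1; H in 3; Y in 2; P in 4; F in 3.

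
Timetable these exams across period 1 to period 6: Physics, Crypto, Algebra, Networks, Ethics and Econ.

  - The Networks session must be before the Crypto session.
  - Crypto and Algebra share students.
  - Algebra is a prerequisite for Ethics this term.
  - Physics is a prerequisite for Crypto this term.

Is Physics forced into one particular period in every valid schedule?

Physics can be period 1 (e.g. Crypto in period 2; Physics in period 1; Ethics in period 2; Econ in period 1; Algebra in period 1; Networks in period 1) or period 2 (e.g. Ethics in period 2, Algebra in period 1, Networks in period 1, Crypto in period 3, Physics in period 2, Econ in period 1).

No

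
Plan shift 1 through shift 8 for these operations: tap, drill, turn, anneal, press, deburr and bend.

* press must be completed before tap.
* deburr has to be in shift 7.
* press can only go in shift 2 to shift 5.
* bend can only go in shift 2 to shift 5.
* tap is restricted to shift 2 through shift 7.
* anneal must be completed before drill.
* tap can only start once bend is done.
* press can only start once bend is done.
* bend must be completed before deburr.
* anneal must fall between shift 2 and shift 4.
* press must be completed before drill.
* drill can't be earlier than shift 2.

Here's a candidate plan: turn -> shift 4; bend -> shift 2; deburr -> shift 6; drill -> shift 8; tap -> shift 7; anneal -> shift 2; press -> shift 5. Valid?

anneal must fall between shift 2 and shift 4 — holds.
bend must be completed before deburr — holds.
anneal must be completed before drill — holds.
drill can't be earlier than shift 2 — holds.
tap can only start once bend is done — holds.
deburr has to be in shift 7 — violated.
press can only start once bend is done — holds.
press must be completed before tap — holds.
press can only go in shift 2 to shift 5 — holds.
press must be completed before drill — holds.
tap is restricted to shift 2 through shift 7 — holds.
bend can only go in shift 2 to shift 5 — holds.

No. deburr has to be in shift 7 is not satisfied.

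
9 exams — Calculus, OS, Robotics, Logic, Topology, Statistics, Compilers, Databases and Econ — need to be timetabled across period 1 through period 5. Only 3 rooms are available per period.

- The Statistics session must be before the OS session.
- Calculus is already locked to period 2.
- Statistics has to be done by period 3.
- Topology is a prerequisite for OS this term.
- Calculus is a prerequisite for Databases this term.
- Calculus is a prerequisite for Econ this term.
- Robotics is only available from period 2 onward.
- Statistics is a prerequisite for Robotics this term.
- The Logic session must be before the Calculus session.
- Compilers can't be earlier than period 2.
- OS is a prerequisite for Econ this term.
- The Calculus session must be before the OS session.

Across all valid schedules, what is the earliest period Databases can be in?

period 3

Precedence pushes Databases to at least period 3.
Databases at period 3 is achievable: Compilers=period 2, Databases=period 3, Logic=period 1, Robotics=period 2, OS=period 3, Statistics=period 1, Calculus=period 2, Econ=period 4, Topology=period 1.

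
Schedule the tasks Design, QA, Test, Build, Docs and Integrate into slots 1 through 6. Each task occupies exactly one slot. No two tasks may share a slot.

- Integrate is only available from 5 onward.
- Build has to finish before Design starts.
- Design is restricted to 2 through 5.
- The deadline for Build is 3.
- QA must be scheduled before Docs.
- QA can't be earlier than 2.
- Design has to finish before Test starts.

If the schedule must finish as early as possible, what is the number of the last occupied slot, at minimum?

6

The precedence chain requires at least 3 distinct slots.
With at most 1 per slot and 6 tasks, at least 6 slots are needed.
Integrate can't be placed before 5, so the schedule must run through at least slot 5.
6 works (last occupied slot: 6): for example Integrate=5; Docs=6; QA=3; Design=2; Test=4; Build=1.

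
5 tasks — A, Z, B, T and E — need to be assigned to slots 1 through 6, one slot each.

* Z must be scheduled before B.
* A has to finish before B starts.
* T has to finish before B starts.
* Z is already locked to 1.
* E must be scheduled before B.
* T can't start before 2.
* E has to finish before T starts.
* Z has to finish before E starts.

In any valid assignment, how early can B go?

Precedence pushes B to at least 4.
B at 4 is achievable: E=2; A=1; B=4; Z=1; T=3.

4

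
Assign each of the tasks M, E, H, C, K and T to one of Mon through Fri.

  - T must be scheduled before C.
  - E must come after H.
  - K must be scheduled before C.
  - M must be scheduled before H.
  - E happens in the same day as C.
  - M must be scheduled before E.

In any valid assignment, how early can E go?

Precedence pushes E to at least Wed.
E at Wed is achievable: K=Mon, C=Wed, E=Wed, H=Tue, T=Mon, M=Mon.

Wed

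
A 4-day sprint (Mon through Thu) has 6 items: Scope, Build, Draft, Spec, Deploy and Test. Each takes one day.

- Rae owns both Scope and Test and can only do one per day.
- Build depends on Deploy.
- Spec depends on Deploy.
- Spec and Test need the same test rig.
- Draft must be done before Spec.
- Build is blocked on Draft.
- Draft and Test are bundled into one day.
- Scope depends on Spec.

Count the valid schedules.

Splitting on Scope: it can be Wed (3), Thu (12). Listing each branch's schedules as (Build, Draft, Spec, Deploy, Test):
Scope=Wed: (Tue,Mon,Tue,Mon,Mon) (Wed,Mon,Tue,Mon,Mon) (Thu,Mon,Tue,Mon,Mon) — 3.
Scope=Thu: (Tue,Mon,Tue,Mon,Mon) (Tue,Mon,Wed,Mon,Mon) (Wed,Mon,Tue,Mon,Mon) (Wed,Mon,Wed,Mon,Mon) (Wed,Mon,Wed,Tue,Mon) (Wed,Tue,Wed,Mon,Tue) (Wed,Tue,Wed,Tue,Tue) (Thu,Mon,Tue,Mon,Mon) (Thu,Mon,Wed,Mon,Mon) (Thu,Mon,Wed,Tue,Mon) (Thu,Tue,Wed,Mon,Tue) (Thu,Tue,Wed,Tue,Tue) — 12.
Summing: 3 + 12 = 15.

15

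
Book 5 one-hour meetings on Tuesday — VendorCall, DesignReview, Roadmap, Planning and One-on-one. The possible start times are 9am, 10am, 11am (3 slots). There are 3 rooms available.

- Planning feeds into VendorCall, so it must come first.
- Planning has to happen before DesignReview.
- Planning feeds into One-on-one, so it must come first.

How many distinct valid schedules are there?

24

Splitting on VendorCall: it can be 10am (11), 11am (13). Listing each branch's schedules as (DesignReview, Roadmap, Planning, One-on-one):
VendorCall=10am: (10am,9am,9am,10am) (10am,9am,9am,11am) (10am,10am,9am,11am) (10am,11am,9am,10am) (10am,11am,9am,11am) (11am,9am,9am,10am) (11am,9am,9am,11am) (11am,10am,9am,10am) (11am,10am,9am,11am) (11am,11am,9am,10am) (11am,11am,9am,11am) — 11.
VendorCall=11am: (10am,9am,9am,10am) (10am,9am,9am,11am) (10am,10am,9am,10am) (10am,10am,9am,11am) (10am,11am,9am,10am) (10am,11am,9am,11am) (11am,9am,9am,10am) (11am,9am,9am,11am) (11am,9am,10am,11am) (11am,10am,9am,10am) (11am,10am,9am,11am) (11am,10am,10am,11am) (11am,11am,9am,10am) — 13.
Summing: 11 + 13 = 24.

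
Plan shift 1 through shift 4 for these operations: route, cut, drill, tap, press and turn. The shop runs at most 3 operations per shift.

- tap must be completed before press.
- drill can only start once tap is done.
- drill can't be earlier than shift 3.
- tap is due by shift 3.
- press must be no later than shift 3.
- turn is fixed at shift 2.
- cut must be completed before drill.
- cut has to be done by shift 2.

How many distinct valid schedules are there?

Splitting on route: it can be shift 1 (12), shift 2 (8), shift 3 (12), shift 4 (12). Listing each branch's schedules as (cut, drill, tap, press, turn) by shift number:
route=shift 1: (1,3,1,2,2) (1,3,1,3,2) (1,3,2,3,2) (1,4,1,2,2) (1,4,1,3,2) (1,4,2,3,2) (2,3,1,2,2) (2,3,1,3,2) (2,3,2,3,2) (2,4,1,2,2) (2,4,1,3,2) (2,4,2,3,2) — 12.
route=shift 2: (1,3,1,2,2) (1,3,1,3,2) (1,3,2,3,2) (1,4,1,2,2) (1,4,1,3,2) (1,4,2,3,2) (2,3,1,3,2) (2,4,1,3,2) — 8.
route=shift 3: (1,3,1,2,2) (1,3,1,3,2) (1,3,2,3,2) (1,4,1,2,2) (1,4,1,3,2) (1,4,2,3,2) (2,3,1,2,2) (2,3,1,3,2) (2,3,2,3,2) (2,4,1,2,2) (2,4,1,3,2) (2,4,2,3,2) — 12.
route=shift 4: (1,3,1,2,2) (1,3,1,3,2) (1,3,2,3,2) (1,4,1,2,2) (1,4,1,3,2) (1,4,2,3,2) (2,3,1,2,2) (2,3,1,3,2) (2,3,2,3,2) (2,4,1,2,2) (2,4,1,3,2) (2,4,2,3,2) — 12.
Summing: 12 + 8 + 12 + 12 = 44.

44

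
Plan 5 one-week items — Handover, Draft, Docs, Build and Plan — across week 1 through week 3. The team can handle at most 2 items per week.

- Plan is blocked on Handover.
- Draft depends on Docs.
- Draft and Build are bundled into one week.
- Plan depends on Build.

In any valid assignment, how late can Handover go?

week 1

Downstream work caps Handover at week 2.
Handover at week 1 is achievable: Docs in week 1, Build in week 2, Plan in week 3, Draft in week 2, Handover in week 1.
Nothing later works — the capacity limit rule out every week after week 1.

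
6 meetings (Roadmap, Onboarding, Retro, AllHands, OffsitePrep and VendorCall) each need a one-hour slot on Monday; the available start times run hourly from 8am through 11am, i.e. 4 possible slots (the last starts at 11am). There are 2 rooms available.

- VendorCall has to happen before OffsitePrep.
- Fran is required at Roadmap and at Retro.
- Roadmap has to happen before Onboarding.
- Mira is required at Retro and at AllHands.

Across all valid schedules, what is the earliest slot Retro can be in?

Retro at 8am is achievable: Retro in 8am, OffsitePrep in 9am, Roadmap in 9am, AllHands in 10am, Onboarding in 10am, VendorCall in 8am.

8am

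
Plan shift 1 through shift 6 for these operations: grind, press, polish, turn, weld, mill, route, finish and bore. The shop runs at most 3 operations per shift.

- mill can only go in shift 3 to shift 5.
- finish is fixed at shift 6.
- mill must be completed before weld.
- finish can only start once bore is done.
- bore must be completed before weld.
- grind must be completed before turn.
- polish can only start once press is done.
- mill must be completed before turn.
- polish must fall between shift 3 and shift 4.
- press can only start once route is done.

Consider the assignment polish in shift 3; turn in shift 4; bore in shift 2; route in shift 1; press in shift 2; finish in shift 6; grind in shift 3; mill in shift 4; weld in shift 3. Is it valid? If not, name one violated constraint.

No. mill must be completed before weld is not satisfied.

grind must be completed before turn — holds.
polish can only start once press is done — holds.
The shop runs at most 3 operations per shift — holds.
mill can only go in shift 3 to shift 5 — holds.
finish is fixed at shift 6 — holds.
press can only start once route is done — holds.
mill must be completed before turn — violated.
bore must be completed before weld — holds.
mill must be completed before weld — violated.
finish can only start once bore is done — holds.
polish must fall between shift 3 and shift 4 — holds.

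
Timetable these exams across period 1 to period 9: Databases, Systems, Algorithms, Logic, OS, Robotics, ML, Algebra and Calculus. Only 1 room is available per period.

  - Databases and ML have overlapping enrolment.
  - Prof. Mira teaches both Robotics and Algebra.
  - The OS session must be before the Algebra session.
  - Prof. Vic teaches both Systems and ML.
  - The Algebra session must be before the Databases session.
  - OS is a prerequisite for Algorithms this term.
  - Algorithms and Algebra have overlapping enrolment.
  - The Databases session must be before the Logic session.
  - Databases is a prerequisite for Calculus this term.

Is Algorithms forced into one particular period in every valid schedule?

Algorithms can be period 2 (e.g. Robotics -> period 8; Systems -> period 7; Logic -> period 5; Algorithms -> period 2; ML -> period 9; Algebra -> period 3; Databases -> period 4; OS -> period 1; Calculus -> period 6) or period 3 (e.g. Logic=period 5, OS=period 1, ML=period 9, Algebra=period 2, Databases=period 4, Calculus=period 6, Algorithms=period 3, Systems=period 7, Robotics=period 8).

No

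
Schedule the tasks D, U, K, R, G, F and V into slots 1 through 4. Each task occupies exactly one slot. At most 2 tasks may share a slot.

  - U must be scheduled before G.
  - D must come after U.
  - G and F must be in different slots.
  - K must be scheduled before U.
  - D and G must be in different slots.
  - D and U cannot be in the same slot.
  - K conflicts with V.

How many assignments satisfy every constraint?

28

Splitting on D: it can be 3 (14), 4 (14). Listing each branch's schedules as (U, K, R, G, F, V):
D=3: (2,1,1,4,2,3) (2,1,1,4,2,4) (2,1,1,4,3,2) (2,1,1,4,3,4) (2,1,2,4,1,3) (2,1,2,4,1,4) (2,1,2,4,3,4) (2,1,3,4,1,2) (2,1,3,4,1,4) (2,1,3,4,2,4) (2,1,4,4,1,2) (2,1,4,4,1,3) (2,1,4,4,2,3) (2,1,4,4,3,2) — 14.
D=4: (2,1,1,3,2,3) (2,1,1,3,2,4) (2,1,1,3,4,2) (2,1,1,3,4,3) (2,1,2,3,1,3) (2,1,2,3,1,4) (2,1,2,3,4,3) (2,1,3,3,1,2) (2,1,3,3,1,4) (2,1,3,3,2,4) (2,1,3,3,4,2) (2,1,4,3,1,2) (2,1,4,3,1,3) (2,1,4,3,2,3) — 14.
Summing: 14 + 14 = 28.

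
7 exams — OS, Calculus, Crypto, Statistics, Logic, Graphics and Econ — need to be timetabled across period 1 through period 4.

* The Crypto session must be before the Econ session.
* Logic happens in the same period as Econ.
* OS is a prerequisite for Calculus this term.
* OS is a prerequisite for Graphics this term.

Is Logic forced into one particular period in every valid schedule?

Logic can be period 2 (e.g. Statistics in period 1, Crypto in period 1, Graphics in period 2, Econ in period 2, Logic in period 2, OS in period 1, Calculus in period 2) or period 3 (e.g. OS -> period 1, Logic -> period 3, Graphics -> period 2, Crypto -> period 1, Statistics -> period 1, Econ -> period 3, Calculus -> period 2).

No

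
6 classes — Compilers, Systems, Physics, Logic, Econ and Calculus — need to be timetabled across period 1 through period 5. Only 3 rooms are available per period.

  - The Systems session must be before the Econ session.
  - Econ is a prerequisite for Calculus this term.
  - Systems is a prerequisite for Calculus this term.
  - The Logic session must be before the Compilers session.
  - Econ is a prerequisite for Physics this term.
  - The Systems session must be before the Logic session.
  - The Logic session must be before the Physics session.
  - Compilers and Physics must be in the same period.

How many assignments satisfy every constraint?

Splitting on Compilers: it can be period 3 (3), period 4 (12), period 5 (25). Listing each branch's schedules as (Systems, Physics, Logic, Econ, Calculus) by period number:
Compilers=period 3: (1,3,2,2,3) (1,3,2,2,4) (1,3,2,2,5) — 3.
Compilers=period 4: (1,4,2,2,3) (1,4,2,2,4) (1,4,2,2,5) (1,4,2,3,4) (1,4,2,3,5) (1,4,3,2,3) (1,4,3,2,4) (1,4,3,2,5) (1,4,3,3,4) (1,4,3,3,5) (2,4,3,3,4) (2,4,3,3,5) — 12.
Compilers=period 5: (1,5,2,2,3) (1,5,2,2,4) (1,5,2,2,5) (1,5,2,3,4) (1,5,2,3,5) (1,5,2,4,5) (1,5,3,2,3) (1,5,3,2,4) (1,5,3,2,5) (1,5,3,3,4) (1,5,3,3,5) (1,5,3,4,5) (1,5,4,2,3) (1,5,4,2,4) (1,5,4,2,5) (1,5,4,3,4) (1,5,4,3,5) (1,5,4,4,5) (2,5,3,3,4) (2,5,3,3,5) (2,5,3,4,5) (2,5,4,3,4) (2,5,4,3,5) (2,5,4,4,5) (3,5,4,4,5) — 25.
Summing: 3 + 12 + 25 = 40.

40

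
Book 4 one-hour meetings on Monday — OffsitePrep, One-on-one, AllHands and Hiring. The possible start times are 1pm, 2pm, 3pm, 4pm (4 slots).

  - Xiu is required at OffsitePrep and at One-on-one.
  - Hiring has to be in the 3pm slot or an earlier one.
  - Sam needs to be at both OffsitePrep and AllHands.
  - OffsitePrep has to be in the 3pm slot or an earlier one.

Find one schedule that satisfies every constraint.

Hiring in 1pm, AllHands in 2pm, OffsitePrep in 1pm, One-on-one in 2pm

Checking: OffsitePrep(1pm) != AllHands(2pm); OffsitePrep(1pm) != One-on-one(2pm); Hiring=1pm in [1pm,3pm]; OffsitePrep=1pm in [1pm,3pm].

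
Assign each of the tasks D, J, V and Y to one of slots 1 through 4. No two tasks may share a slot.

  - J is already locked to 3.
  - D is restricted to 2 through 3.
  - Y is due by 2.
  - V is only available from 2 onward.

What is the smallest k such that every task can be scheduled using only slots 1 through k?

With at most 1 per slot and 4 tasks, at least 4 slots are needed.
J can't be placed before 3, so the schedule must run through at least slot 3.
4 works (last occupied slot: 4): for example D -> 2, Y -> 1, J -> 3, V -> 4.

4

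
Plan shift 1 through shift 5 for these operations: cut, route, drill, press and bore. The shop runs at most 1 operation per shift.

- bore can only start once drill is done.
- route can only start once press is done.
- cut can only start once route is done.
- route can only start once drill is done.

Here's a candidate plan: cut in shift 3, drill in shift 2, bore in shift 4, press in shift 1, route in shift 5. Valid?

Invalid. cut can only start once route is done.

route can only start once press is done — holds.
The shop runs at most 1 operation per shift — holds.
route can only start once drill is done — holds.
bore can only start once drill is done — holds.
cut can only start once route is done — violated.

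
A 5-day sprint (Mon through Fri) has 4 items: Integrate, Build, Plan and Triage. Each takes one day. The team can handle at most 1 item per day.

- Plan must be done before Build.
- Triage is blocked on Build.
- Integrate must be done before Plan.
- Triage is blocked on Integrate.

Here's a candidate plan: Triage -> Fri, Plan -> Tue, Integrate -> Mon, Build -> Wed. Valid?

Triage is blocked on Integrate — holds.
Plan must be done before Build — holds.
Triage is blocked on Build — holds.
The team can handle at most 1 item per day — holds.
Integrate must be done before Plan — holds.

Valid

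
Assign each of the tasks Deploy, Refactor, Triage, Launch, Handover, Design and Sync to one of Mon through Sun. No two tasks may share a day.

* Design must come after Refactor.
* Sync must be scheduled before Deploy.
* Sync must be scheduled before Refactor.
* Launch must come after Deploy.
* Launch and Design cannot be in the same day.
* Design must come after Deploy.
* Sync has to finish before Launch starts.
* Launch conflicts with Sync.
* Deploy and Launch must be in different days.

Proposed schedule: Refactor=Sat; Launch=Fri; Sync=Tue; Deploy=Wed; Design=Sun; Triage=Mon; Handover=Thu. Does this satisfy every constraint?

No two tasks may share a day — holds.
Deploy and Launch must be in different days — holds.
Design must come after Refactor — holds.
Sync must be scheduled before Refactor — holds.
Sync must be scheduled before Deploy — holds.
Design must come after Deploy — holds.
Launch and Design cannot be in the same day — holds.
Launch must come after Deploy — holds.
Launch conflicts with Sync — holds.
Sync has to finish before Launch starts — holds.

Yes, all constraints hold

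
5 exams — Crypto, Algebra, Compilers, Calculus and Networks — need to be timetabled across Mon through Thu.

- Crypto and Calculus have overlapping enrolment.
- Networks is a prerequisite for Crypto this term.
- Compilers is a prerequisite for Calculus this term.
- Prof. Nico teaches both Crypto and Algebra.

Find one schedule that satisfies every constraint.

Algebra in Mon, Networks in Mon, Calculus in Wed, Crypto in Tue, Compilers in Mon

Checking: Compilers(Mon) before Calculus(Wed); Networks(Mon) before Crypto(Tue); Crypto(Tue) != Algebra(Mon); Crypto(Tue) != Calculus(Wed).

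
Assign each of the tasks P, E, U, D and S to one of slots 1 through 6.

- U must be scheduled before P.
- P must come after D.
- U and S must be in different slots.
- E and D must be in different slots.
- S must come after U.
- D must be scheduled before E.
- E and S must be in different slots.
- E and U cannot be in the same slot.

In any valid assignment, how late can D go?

5

Downstream work caps D at 5.
D at 5 is achievable: P=6, U=1, S=2, E=6, D=5.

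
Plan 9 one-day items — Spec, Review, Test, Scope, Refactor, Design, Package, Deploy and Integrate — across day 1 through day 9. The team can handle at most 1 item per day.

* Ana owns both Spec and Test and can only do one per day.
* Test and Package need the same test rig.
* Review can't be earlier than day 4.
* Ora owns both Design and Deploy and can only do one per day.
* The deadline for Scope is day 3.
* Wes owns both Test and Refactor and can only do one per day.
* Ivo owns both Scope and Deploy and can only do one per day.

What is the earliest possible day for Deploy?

Deploy at day 1 is achievable: Refactor -> day 6; Deploy -> day 1; Spec -> day 3; Integrate -> day 9; Package -> day 8; Scope -> day 2; Review -> day 4; Test -> day 5; Design -> day 7.

day 1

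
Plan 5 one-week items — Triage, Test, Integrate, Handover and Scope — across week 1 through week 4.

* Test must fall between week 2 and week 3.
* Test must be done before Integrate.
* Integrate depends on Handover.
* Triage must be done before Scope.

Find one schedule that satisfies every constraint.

Scope=week 2; Triage=week 1; Test=week 2; Handover=week 1; Integrate=week 3

Checking: Triage(week 1) before Scope(week 2); Test(week 2) before Integrate(week 3); Handover(week 1) before Integrate(week 3); Test=week 2 in [week 2,week 3].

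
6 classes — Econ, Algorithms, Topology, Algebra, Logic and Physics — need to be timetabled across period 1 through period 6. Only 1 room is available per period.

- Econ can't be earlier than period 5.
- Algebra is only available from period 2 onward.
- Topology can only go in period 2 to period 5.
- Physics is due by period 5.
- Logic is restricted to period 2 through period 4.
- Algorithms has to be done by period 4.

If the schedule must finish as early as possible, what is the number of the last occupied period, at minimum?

6

With at most 1 per period and 6 classes, at least 6 periods are needed.
Econ can't be placed before period 5, so the schedule must run through at least period 5.
6 works (last occupied period: period 6): for example Topology -> period 3, Logic -> period 2, Econ -> period 5, Algebra -> period 6, Physics -> period 4, Algorithms -> period 1.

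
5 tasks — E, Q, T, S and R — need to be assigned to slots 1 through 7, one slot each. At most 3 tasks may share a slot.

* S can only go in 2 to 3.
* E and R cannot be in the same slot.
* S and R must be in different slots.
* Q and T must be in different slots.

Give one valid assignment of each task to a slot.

E in 1, T in 2, S in 2, R in 3, Q in 1

Checking: Q(1) != T(2); E(1) != R(3); S(2) != R(3); S=2 in [2,3]; max 2 per slot (cap 3).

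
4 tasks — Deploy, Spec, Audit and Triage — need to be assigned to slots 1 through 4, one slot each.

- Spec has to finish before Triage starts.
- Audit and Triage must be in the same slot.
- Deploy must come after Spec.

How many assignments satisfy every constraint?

Splitting on Deploy: it can be 2 (3), 3 (5), 4 (6). Listing each branch's schedules as (Spec, Audit, Triage):
Deploy=2: (1,2,2) (1,3,3) (1,4,4) — 3.
Deploy=3: (1,2,2) (1,3,3) (1,4,4) (2,3,3) (2,4,4) — 5.
Deploy=4: (1,2,2) (1,3,3) (1,4,4) (2,3,3) (2,4,4) (3,4,4) — 6.
Summing: 3 + 5 + 6 = 14.

14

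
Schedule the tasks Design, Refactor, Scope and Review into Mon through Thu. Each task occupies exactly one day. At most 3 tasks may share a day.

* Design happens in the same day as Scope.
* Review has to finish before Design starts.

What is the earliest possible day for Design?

Precedence pushes Design to at least Tue.
Design at Tue is achievable: Design -> Tue; Review -> Mon; Scope -> Tue; Refactor -> Mon.

Tue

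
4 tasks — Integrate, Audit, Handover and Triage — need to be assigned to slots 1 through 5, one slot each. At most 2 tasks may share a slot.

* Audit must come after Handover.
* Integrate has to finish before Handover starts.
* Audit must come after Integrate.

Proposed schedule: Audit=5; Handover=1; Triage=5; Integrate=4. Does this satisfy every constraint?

Audit must come after Integrate — holds.
Audit must come after Handover — holds.
Integrate has to finish before Handover starts — violated.
At most 2 tasks may share a slot — holds.

No. Integrate has to finish before Handover starts is not satisfied.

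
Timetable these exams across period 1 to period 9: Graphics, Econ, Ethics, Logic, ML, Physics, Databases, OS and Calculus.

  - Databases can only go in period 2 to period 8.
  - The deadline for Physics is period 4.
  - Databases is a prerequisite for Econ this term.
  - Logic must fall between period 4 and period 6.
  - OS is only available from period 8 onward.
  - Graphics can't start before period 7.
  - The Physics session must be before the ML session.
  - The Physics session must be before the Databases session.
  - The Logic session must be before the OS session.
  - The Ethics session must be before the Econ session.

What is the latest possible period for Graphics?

Graphics is available from period 7.
Graphics at period 9 is achievable: Physics -> period 1, Logic -> period 4, Graphics -> period 9, OS -> period 8, ML -> period 2, Databases -> period 2, Calculus -> period 1, Ethics -> period 1, Econ -> period 3.

period 9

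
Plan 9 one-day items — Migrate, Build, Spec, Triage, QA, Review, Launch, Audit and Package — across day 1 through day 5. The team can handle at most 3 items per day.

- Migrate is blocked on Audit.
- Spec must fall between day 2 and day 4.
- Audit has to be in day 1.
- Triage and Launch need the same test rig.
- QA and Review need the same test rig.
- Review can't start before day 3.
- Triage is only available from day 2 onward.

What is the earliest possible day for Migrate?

day 2

Precedence pushes Migrate to at least day 2.
Migrate at day 2 is achievable: Launch=day 3; Spec=day 2; Triage=day 2; Package=day 3; Build=day 1; Review=day 3; QA=day 1; Audit=day 1; Migrate=day 2.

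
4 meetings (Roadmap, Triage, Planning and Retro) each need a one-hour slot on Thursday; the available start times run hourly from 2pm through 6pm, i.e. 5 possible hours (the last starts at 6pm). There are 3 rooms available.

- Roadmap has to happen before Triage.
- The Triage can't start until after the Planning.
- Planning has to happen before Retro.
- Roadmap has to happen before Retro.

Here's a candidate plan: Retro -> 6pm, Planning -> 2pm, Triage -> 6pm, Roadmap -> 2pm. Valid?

Yes, all constraints hold

There are 3 rooms available — holds.
Roadmap has to happen before Triage — holds.
The Triage can't start until after the Planning — holds.
Roadmap has to happen before Retro — holds.
Planning has to happen before Retro — holds.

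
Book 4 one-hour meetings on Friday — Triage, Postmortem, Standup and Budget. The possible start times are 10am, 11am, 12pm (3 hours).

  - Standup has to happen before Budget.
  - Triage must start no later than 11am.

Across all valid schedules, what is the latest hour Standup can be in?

11am

Downstream work caps Standup at 11am.
Standup at 11am is achievable: Standup=11am, Triage=10am, Postmortem=10am, Budget=12pm.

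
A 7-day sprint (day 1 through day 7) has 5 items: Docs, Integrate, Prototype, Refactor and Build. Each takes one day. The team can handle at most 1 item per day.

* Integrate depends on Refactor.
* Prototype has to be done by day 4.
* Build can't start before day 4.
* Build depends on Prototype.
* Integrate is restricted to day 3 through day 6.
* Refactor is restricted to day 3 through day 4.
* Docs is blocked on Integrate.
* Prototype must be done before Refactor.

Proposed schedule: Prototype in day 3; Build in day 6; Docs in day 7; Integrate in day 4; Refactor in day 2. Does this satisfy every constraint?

Integrate depends on Refactor — holds.
Refactor is restricted to day 3 through day 4 — violated.
The team can handle at most 1 item per day — holds.
Integrate is restricted to day 3 through day 6 — holds.
Build depends on Prototype — holds.
Build can't start before day 4 — holds.
Prototype must be done before Refactor — violated.
Docs is blocked on Integrate — holds.
Prototype has to be done by day 4 — holds.

No. Prototype must be done before Refactor is not satisfied.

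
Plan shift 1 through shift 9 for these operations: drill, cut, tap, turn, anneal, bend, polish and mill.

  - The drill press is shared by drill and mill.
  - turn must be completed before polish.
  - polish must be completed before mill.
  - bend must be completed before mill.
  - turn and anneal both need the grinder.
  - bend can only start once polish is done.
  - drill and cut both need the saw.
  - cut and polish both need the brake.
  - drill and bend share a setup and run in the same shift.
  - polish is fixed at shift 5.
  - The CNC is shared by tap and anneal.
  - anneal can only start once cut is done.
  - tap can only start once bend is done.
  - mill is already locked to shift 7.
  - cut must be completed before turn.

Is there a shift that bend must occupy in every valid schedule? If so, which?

polish is fixed at shift 5 and must come before bend, so bend is at least shift 6.
mill is fixed at shift 7 and must come after bend, so bend is at most shift 6.
So bend must be shift 6.

shift 6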